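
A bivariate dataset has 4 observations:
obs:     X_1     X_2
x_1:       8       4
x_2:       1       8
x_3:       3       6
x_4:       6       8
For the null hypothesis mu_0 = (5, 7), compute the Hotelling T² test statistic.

Step 1 — sample mean vector:
  mean(X_1) = (8 + 1 + 3 + 6) / 4 = 18/4 = 4.5
  mean(X_2) = (4 + 8 + 6 + 8) / 4 = 26/4 = 6.5
  x̄ = (4.5, 6.5),  deviation x̄ - mu_0 = (4.5, 6.5) - (5, 7) = (-0.5, -0.5).

Step 2 — sample covariance matrix, S[i,j] = (1/(n-1)) · Σ_k (x_{k,i} - mean_i) · (x_{k,j} - mean_j), divisor n-1 = 3:
  S[X_1,X_1] = ((3.5)·(3.5) + (-3.5)·(-3.5) + (-1.5)·(-1.5) + (1.5)·(1.5)) / 3 = 29/3 = 9.6667
  S[X_1,X_2] = ((3.5)·(-2.5) + (-3.5)·(1.5) + (-1.5)·(-0.5) + (1.5)·(1.5)) / 3 = -11/3 = -3.6667
  S[X_2,X_2] = ((-2.5)·(-2.5) + (1.5)·(1.5) + (-0.5)·(-0.5) + (1.5)·(1.5)) / 3 = 11/3 = 3.6667
  S = [[9.6667, -3.6667],
 [-3.6667, 3.6667]].

Step 3 — invert S. det(S) = 9.6667·3.6667 - (-3.6667)² = 22.
  S^{-1} = (1/det) · [[d, -b], [-b, a]] = [[0.1667, 0.1667],
 [0.1667, 0.4394]].

Step 4 — quadratic form (x̄ - mu_0)^T · S^{-1} · (x̄ - mu_0):
  S^{-1} · (x̄ - mu_0) = (-0.1667, -0.303),
  (x̄ - mu_0)^T · [...] = (-0.5)·(-0.1667) + (-0.5)·(-0.303) = 0.2348.

Step 5 — scale by n: T² = 4 · 0.2348 = 0.9394.

T² ≈ 0.9394


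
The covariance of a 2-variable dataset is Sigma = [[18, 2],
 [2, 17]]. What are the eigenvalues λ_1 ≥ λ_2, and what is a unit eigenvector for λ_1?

Step 1 — characteristic polynomial of 2×2 Sigma:
  det(Sigma - λI) = λ² - trace · λ + det = 0.
  trace = 18 + 17 = 35, det = 18·17 - (2)² = 302.
Step 2 — discriminant:
  Δ = trace² - 4·det = 1225 - 1208 = 17.
Step 3 — eigenvalues:
  λ = (trace ± √Δ)/2 = (35 ± 4.1231)/2,
  λ_1 = 19.5616,  λ_2 = 15.4384.

Step 4 — unit eigenvector for λ_1: solve (Sigma - λ_1 I)v = 0. First row:
  (18 - 19.5616)·v_x + (2)·v_y = 0, i.e. (-1.5616)·v_x + (2)·v_y = 0,
  so v ∝ (b, λ_1 - a) = (2, 1.5616) = u.
  ||u|| = √((2)² + (1.5616)²) = √(6.4384) ≈ 2.5374,
  v_1 = u/||u|| ≈ (0.7882, 0.6154) (||v_1|| = 1).

λ_1 = 19.5616,  λ_2 = 15.4384;  v_1 ≈ (0.7882, 0.6154)


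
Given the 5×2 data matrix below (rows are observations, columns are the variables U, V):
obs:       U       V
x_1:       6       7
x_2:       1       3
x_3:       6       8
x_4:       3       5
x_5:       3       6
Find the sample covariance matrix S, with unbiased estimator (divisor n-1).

Step 1 — column means:
  mean(U) = (6 + 1 + 6 + 3 + 3) / 5 = 19/5 = 3.8
  mean(V) = (7 + 3 + 8 + 5 + 6) / 5 = 29/5 = 5.8

Step 2 — sample covariance S[i,j] = (1/(n-1)) · Σ_k (x_{k,i} - mean_i) · (x_{k,j} - mean_j), with n-1 = 4.
  S[U,U] = ((2.2)·(2.2) + (-2.8)·(-2.8) + (2.2)·(2.2) + (-0.8)·(-0.8) + (-0.8)·(-0.8)) / 4 = 18.8/4 = 4.7
  S[U,V] = ((2.2)·(1.2) + (-2.8)·(-2.8) + (2.2)·(2.2) + (-0.8)·(-0.8) + (-0.8)·(0.2)) / 4 = 15.8/4 = 3.95
  S[V,V] = ((1.2)·(1.2) + (-2.8)·(-2.8) + (2.2)·(2.2) + (-0.8)·(-0.8) + (0.2)·(0.2)) / 4 = 14.8/4 = 3.7

S is symmetric (S[j,i] = S[i,j]). Assembling:

S = [[4.7, 3.95],
 [3.95, 3.7]]


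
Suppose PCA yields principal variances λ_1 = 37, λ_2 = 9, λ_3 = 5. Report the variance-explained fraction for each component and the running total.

Step 1 — total variance = trace(Sigma) = Σ λ_i = 37 + 9 + 5 = 51.

Step 2 — fraction explained by component i = λ_i / Σ λ:
  PC1: 37/51 = 0.7255
  PC2: 9/51 = 0.1765
  PC3: 5/51 = 0.098

Step 3 — cumulative fraction after k components = (λ_1 + ... + λ_k) / Σ λ:
  k = 1: 37/51 = 0.7255
  k = 2: (37 + 9)/51 = 46/51 = 0.902
  k = 3: (37 + 9 + 5)/51 = 51/51 = 1

Summary (fraction, with percent):

explained: PC1 0.7255 (72.55%), PC2 0.1765 (17.65%), PC3 0.098 (9.8%);  cumulative: 0.7255, 0.902, 1


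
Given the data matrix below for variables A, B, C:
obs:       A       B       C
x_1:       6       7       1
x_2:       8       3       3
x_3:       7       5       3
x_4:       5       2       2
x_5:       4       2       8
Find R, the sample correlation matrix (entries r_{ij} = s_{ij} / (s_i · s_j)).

Step 1 — column means:
  mean(A) = (6 + 8 + 7 + 5 + 4) / 5 = 30/5 = 6
  mean(B) = (7 + 3 + 5 + 2 + 2) / 5 = 19/5 = 3.8
  mean(C) = (1 + 3 + 3 + 2 + 8) / 5 = 17/5 = 3.4

Step 2 — sample variances and covariances s[i,j] = (1/(n-1)) · Σ_k (x_{k,i} - mean_i) · (x_{k,j} - mean_j), with n-1 = 4:
  s[A,A] = ((0)·(0) + (2)·(2) + (1)·(1) + (-1)·(-1) + (-2)·(-2)) / 4 = 10/4 = 2.5
  s[A,B] = ((0)·(3.2) + (2)·(-0.8) + (1)·(1.2) + (-1)·(-1.8) + (-2)·(-1.8)) / 4 = 5/4 = 1.25
  s[A,C] = ((0)·(-2.4) + (2)·(-0.4) + (1)·(-0.4) + (-1)·(-1.4) + (-2)·(4.6)) / 4 = -9/4 = -2.25
  s[B,B] = ((3.2)·(3.2) + (-0.8)·(-0.8) + (1.2)·(1.2) + (-1.8)·(-1.8) + (-1.8)·(-1.8)) / 4 = 18.8/4 = 4.7
  s[B,C] = ((3.2)·(-2.4) + (-0.8)·(-0.4) + (1.2)·(-0.4) + (-1.8)·(-1.4) + (-1.8)·(4.6)) / 4 = -13.6/4 = -3.4
  s[C,C] = ((-2.4)·(-2.4) + (-0.4)·(-0.4) + (-0.4)·(-0.4) + (-1.4)·(-1.4) + (4.6)·(4.6)) / 4 = 29.2/4 = 7.3
  Sample standard deviations s_i = √(s[i,i]):
  s(A) = √(2.5) = 1.5811
  s(B) = √(4.7) = 2.1679
  s(C) = √(7.3) = 2.7019

Step 3 — r_{ij} = s_{ij} / (s_i · s_j):
  r[A,A] = 1 (diagonal).
  r[A,B] = 1.25 / (1.5811 · 2.1679) = 1.25 / 3.4278 = 0.3647
  r[A,C] = -2.25 / (1.5811 · 2.7019) = -2.25 / 4.272 = -0.5267
  r[B,B] = 1 (diagonal).
  r[B,C] = -3.4 / (2.1679 · 2.7019) = -3.4 / 5.8575 = -0.5805
  r[C,C] = 1 (diagonal).

R is symmetric with unit diagonal. Assembling:

R = [[1, 0.3647, -0.5267],
 [0.3647, 1, -0.5805],
 [-0.5267, -0.5805, 1]]


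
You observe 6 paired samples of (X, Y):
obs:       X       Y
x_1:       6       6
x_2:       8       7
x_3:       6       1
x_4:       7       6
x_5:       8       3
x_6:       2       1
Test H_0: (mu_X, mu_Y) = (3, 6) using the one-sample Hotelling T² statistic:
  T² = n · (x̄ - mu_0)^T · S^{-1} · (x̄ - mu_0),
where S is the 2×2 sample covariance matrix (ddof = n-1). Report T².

Step 1 — sample mean vector:
  mean(X) = (6 + 8 + 6 + 7 + 8 + 2) / 6 = 37/6 = 6.1667
  mean(Y) = (6 + 7 + 1 + 6 + 3 + 1) / 6 = 24/6 = 4
  x̄ = (6.1667, 4),  deviation x̄ - mu_0 = (6.1667, 4) - (3, 6) = (3.1667, -2).

Step 2 — sample covariance matrix, S[i,j] = (1/(n-1)) · Σ_k (x_{k,i} - mean_i) · (x_{k,j} - mean_j), divisor n-1 = 5:
  S[X,X] = ((-0.1667)·(-0.1667) + (1.8333)·(1.8333) + (-0.1667)·(-0.1667) + (0.8333)·(0.8333) + (1.8333)·(1.8333) + (-4.1667)·(-4.1667)) / 5 = 24.8333/5 = 4.9667
  S[X,Y] = ((-0.1667)·(2) + (1.8333)·(3) + (-0.1667)·(-3) + (0.8333)·(2) + (1.8333)·(-1) + (-4.1667)·(-3)) / 5 = 18/5 = 3.6
  S[Y,Y] = ((2)·(2) + (3)·(3) + (-3)·(-3) + (2)·(2) + (-1)·(-1) + (-3)·(-3)) / 5 = 36/5 = 7.2
  S = [[4.9667, 3.6],
 [3.6, 7.2]].

Step 3 — invert S. det(S) = 4.9667·7.2 - (3.6)² = 22.8.
  S^{-1} = (1/det) · [[d, -b], [-b, a]] = [[0.3158, -0.1579],
 [-0.1579, 0.2178]].

Step 4 — quadratic form (x̄ - mu_0)^T · S^{-1} · (x̄ - mu_0):
  S^{-1} · (x̄ - mu_0) = (1.3158, -0.9357),
  (x̄ - mu_0)^T · [...] = (3.1667)·(1.3158) + (-2)·(-0.9357) = 6.038.

Step 5 — scale by n: T² = 6 · 6.038 = 36.2281.

T² ≈ 36.2281


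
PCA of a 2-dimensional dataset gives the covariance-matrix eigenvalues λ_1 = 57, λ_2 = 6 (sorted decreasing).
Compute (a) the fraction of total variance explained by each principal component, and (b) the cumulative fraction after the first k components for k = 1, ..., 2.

Step 1 — total variance = trace(Sigma) = Σ λ_i = 57 + 6 = 63.

Step 2 — fraction explained by component i = λ_i / Σ λ:
  PC1: 57/63 = 0.9048
  PC2: 6/63 = 0.0952

Step 3 — cumulative fraction after k components = (λ_1 + ... + λ_k) / Σ λ:
  k = 1: 57/63 = 0.9048
  k = 2: (57 + 6)/63 = 63/63 = 1

Summary (fraction, with percent):

explained: PC1 0.9048 (90.48%), PC2 0.0952 (9.52%);  cumulative: 0.9048, 1


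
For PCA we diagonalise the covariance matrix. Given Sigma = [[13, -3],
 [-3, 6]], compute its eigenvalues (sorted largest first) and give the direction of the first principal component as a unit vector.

Step 1 — characteristic polynomial of 2×2 Sigma:
  det(Sigma - λI) = λ² - trace · λ + det = 0.
  trace = 13 + 6 = 19, det = 13·6 - (-3)² = 69.
Step 2 — discriminant:
  Δ = trace² - 4·det = 361 - 276 = 85.
Step 3 — eigenvalues:
  λ = (trace ± √Δ)/2 = (19 ± 9.2195)/2,
  λ_1 = 14.1098,  λ_2 = 4.8902.

Step 4 — unit eigenvector for λ_1: solve (Sigma - λ_1 I)v = 0. First row:
  (13 - 14.1098)·v_x + (-3)·v_y = 0, i.e. (-1.1098)·v_x + (-3)·v_y = 0,
  so v ∝ (b, λ_1 - a) = (-3, 1.1098); multiply by -1 so the first entry is positive: u = (3, -1.1098).
  ||u|| = √((3)² + (-1.1098)²) = √(10.2316) ≈ 3.1987,
  v_1 = u/||u|| ≈ (0.9379, -0.3469) (||v_1|| = 1).

λ_1 = 14.1098,  λ_2 = 4.8902;  v_1 ≈ (0.9379, -0.3469)


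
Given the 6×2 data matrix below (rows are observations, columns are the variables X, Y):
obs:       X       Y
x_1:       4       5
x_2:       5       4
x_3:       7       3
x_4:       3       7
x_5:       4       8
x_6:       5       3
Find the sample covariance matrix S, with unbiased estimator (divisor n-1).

Step 1 — column means:
  mean(X) = (4 + 5 + 7 + 3 + 4 + 5) / 6 = 28/6 = 4.6667
  mean(Y) = (5 + 4 + 3 + 7 + 8 + 3) / 6 = 30/6 = 5

Step 2 — sample covariance S[i,j] = (1/(n-1)) · Σ_k (x_{k,i} - mean_i) · (x_{k,j} - mean_j), with n-1 = 5.
  S[X,X] = ((-0.6667)·(-0.6667) + (0.3333)·(0.3333) + (2.3333)·(2.3333) + (-1.6667)·(-1.6667) + (-0.6667)·(-0.6667) + (0.3333)·(0.3333)) / 5 = 9.3333/5 = 1.8667
  S[X,Y] = ((-0.6667)·(0) + (0.3333)·(-1) + (2.3333)·(-2) + (-1.6667)·(2) + (-0.6667)·(3) + (0.3333)·(-2)) / 5 = -11/5 = -2.2
  S[Y,Y] = ((0)·(0) + (-1)·(-1) + (-2)·(-2) + (2)·(2) + (3)·(3) + (-2)·(-2)) / 5 = 22/5 = 4.4

S is symmetric (S[j,i] = S[i,j]). Assembling:

S = [[1.8667, -2.2],
 [-2.2, 4.4]]


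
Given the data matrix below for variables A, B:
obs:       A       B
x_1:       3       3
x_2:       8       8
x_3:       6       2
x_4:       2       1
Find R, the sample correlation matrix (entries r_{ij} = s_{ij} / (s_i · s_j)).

Step 1 — column means:
  mean(A) = (3 + 8 + 6 + 2) / 4 = 19/4 = 4.75
  mean(B) = (3 + 8 + 2 + 1) / 4 = 14/4 = 3.5

Step 2 — sample variances and covariances s[i,j] = (1/(n-1)) · Σ_k (x_{k,i} - mean_i) · (x_{k,j} - mean_j), with n-1 = 3:
  s[A,A] = ((-1.75)·(-1.75) + (3.25)·(3.25) + (1.25)·(1.25) + (-2.75)·(-2.75)) / 3 = 22.75/3 = 7.5833
  s[A,B] = ((-1.75)·(-0.5) + (3.25)·(4.5) + (1.25)·(-1.5) + (-2.75)·(-2.5)) / 3 = 20.5/3 = 6.8333
  s[B,B] = ((-0.5)·(-0.5) + (4.5)·(4.5) + (-1.5)·(-1.5) + (-2.5)·(-2.5)) / 3 = 29/3 = 9.6667
  Sample standard deviations s_i = √(s[i,i]):
  s(A) = √(7.5833) = 2.7538
  s(B) = √(9.6667) = 3.1091

Step 3 — r_{ij} = s_{ij} / (s_i · s_j):
  r[A,A] = 1 (diagonal).
  r[A,B] = 6.8333 / (2.7538 · 3.1091) = 6.8333 / 8.5619 = 0.7981
  r[B,B] = 1 (diagonal).

R is symmetric with unit diagonal. Assembling:

R = [[1, 0.7981],
 [0.7981, 1]]


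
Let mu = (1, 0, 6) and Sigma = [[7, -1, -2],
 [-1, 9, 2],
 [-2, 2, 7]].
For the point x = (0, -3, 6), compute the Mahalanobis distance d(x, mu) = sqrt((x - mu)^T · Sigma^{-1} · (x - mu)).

Step 1 — centre the observation: (x - mu) = (-1, -3, 0).

Step 2 — invert Sigma (cofactor / det for 3×3, or solve directly):
  Sigma^{-1} = [[0.1561, 0.0079, 0.0423],
 [0.0079, 0.119, -0.0317],
 [0.0423, -0.0317, 0.164]].

Step 3 — form the quadratic (x - mu)^T · Sigma^{-1} · (x - mu):
  Sigma^{-1} · (x - mu) = (-0.1799, -0.3651, 0.0529).
  (x - mu)^T · [Sigma^{-1} · (x - mu)] = (-1)·(-0.1799) + (-3)·(-0.3651) + (0)·(0.0529) = 1.2751.

Step 4 — take square root: d = √(1.2751) ≈ 1.1292.

d(x, mu) = √(1.2751) ≈ 1.1292


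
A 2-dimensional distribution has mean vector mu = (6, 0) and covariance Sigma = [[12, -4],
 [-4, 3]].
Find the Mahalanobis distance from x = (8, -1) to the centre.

Step 1 — centre the observation: (x - mu) = (2, -1).

Step 2 — invert Sigma. det(Sigma) = 12·3 - (-4)² = 20.
  Sigma^{-1} = (1/det) · [[d, -b], [-b, a]] = [[0.15, 0.2],
 [0.2, 0.6]].

Step 3 — form the quadratic (x - mu)^T · Sigma^{-1} · (x - mu):
  Sigma^{-1} · (x - mu) = (0.1, -0.2).
  (x - mu)^T · [Sigma^{-1} · (x - mu)] = (2)·(0.1) + (-1)·(-0.2) = 0.4.

Step 4 — take square root: d = √(0.4) ≈ 0.6325.

d(x, mu) = √(0.4) ≈ 0.6325


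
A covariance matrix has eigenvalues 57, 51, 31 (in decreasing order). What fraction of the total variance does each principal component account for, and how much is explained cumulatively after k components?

Step 1 — total variance = trace(Sigma) = Σ λ_i = 57 + 51 + 31 = 139.

Step 2 — fraction explained by component i = λ_i / Σ λ:
  PC1: 57/139 = 0.4101
  PC2: 51/139 = 0.3669
  PC3: 31/139 = 0.223

Step 3 — cumulative fraction after k components = (λ_1 + ... + λ_k) / Σ λ:
  k = 1: 57/139 = 0.4101
  k = 2: (57 + 51)/139 = 108/139 = 0.777
  k = 3: (57 + 51 + 31)/139 = 139/139 = 1

Summary (fraction, with percent):

explained: PC1 0.4101 (41.01%), PC2 0.3669 (36.69%), PC3 0.223 (22.3%);  cumulative: 0.4101, 0.777, 1


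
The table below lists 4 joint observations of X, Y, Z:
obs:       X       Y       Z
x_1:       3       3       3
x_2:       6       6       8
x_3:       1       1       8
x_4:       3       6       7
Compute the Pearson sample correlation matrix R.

Step 1 — column means:
  mean(X) = (3 + 6 + 1 + 3) / 4 = 13/4 = 3.25
  mean(Y) = (3 + 6 + 1 + 6) / 4 = 16/4 = 4
  mean(Z) = (3 + 8 + 8 + 7) / 4 = 26/4 = 6.5

Step 2 — sample variances and covariances s[i,j] = (1/(n-1)) · Σ_k (x_{k,i} - mean_i) · (x_{k,j} - mean_j), with n-1 = 3:
  s[X,X] = ((-0.25)·(-0.25) + (2.75)·(2.75) + (-2.25)·(-2.25) + (-0.25)·(-0.25)) / 3 = 12.75/3 = 4.25
  s[X,Y] = ((-0.25)·(-1) + (2.75)·(2) + (-2.25)·(-3) + (-0.25)·(2)) / 3 = 12/3 = 4
  s[X,Z] = ((-0.25)·(-3.5) + (2.75)·(1.5) + (-2.25)·(1.5) + (-0.25)·(0.5)) / 3 = 1.5/3 = 0.5
  s[Y,Y] = ((-1)·(-1) + (2)·(2) + (-3)·(-3) + (2)·(2)) / 3 = 18/3 = 6
  s[Y,Z] = ((-1)·(-3.5) + (2)·(1.5) + (-3)·(1.5) + (2)·(0.5)) / 3 = 3/3 = 1
  s[Z,Z] = ((-3.5)·(-3.5) + (1.5)·(1.5) + (1.5)·(1.5) + (0.5)·(0.5)) / 3 = 17/3 = 5.6667
  Sample standard deviations s_i = √(s[i,i]):
  s(X) = √(4.25) = 2.0616
  s(Y) = √(6) = 2.4495
  s(Z) = √(5.6667) = 2.3805

Step 3 — r_{ij} = s_{ij} / (s_i · s_j):
  r[X,X] = 1 (diagonal).
  r[X,Y] = 4 / (2.0616 · 2.4495) = 4 / 5.0498 = 0.7921
  r[X,Z] = 0.5 / (2.0616 · 2.3805) = 0.5 / 4.9075 = 0.1019
  r[Y,Y] = 1 (diagonal).
  r[Y,Z] = 1 / (2.4495 · 2.3805) = 1 / 5.831 = 0.1715
  r[Z,Z] = 1 (diagonal).

R is symmetric with unit diagonal. Assembling:

R = [[1, 0.7921, 0.1019],
 [0.7921, 1, 0.1715],
 [0.1019, 0.1715, 1]]


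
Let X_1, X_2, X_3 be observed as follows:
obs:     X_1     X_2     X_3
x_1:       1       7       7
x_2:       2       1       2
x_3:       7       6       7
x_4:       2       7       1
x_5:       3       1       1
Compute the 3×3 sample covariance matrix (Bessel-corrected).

Step 1 — column means:
  mean(X_1) = (1 + 2 + 7 + 2 + 3) / 5 = 15/5 = 3
  mean(X_2) = (7 + 1 + 6 + 7 + 1) / 5 = 22/5 = 4.4
  mean(X_3) = (7 + 2 + 7 + 1 + 1) / 5 = 18/5 = 3.6

Step 2 — sample covariance S[i,j] = (1/(n-1)) · Σ_k (x_{k,i} - mean_i) · (x_{k,j} - mean_j), with n-1 = 4.
  S[X_1,X_1] = ((-2)·(-2) + (-1)·(-1) + (4)·(4) + (-1)·(-1) + (0)·(0)) / 4 = 22/4 = 5.5
  S[X_1,X_2] = ((-2)·(2.6) + (-1)·(-3.4) + (4)·(1.6) + (-1)·(2.6) + (0)·(-3.4)) / 4 = 2/4 = 0.5
  S[X_1,X_3] = ((-2)·(3.4) + (-1)·(-1.6) + (4)·(3.4) + (-1)·(-2.6) + (0)·(-2.6)) / 4 = 11/4 = 2.75
  S[X_2,X_2] = ((2.6)·(2.6) + (-3.4)·(-3.4) + (1.6)·(1.6) + (2.6)·(2.6) + (-3.4)·(-3.4)) / 4 = 39.2/4 = 9.8
  S[X_2,X_3] = ((2.6)·(3.4) + (-3.4)·(-1.6) + (1.6)·(3.4) + (2.6)·(-2.6) + (-3.4)·(-2.6)) / 4 = 21.8/4 = 5.45
  S[X_3,X_3] = ((3.4)·(3.4) + (-1.6)·(-1.6) + (3.4)·(3.4) + (-2.6)·(-2.6) + (-2.6)·(-2.6)) / 4 = 39.2/4 = 9.8

S is symmetric (S[j,i] = S[i,j]). Assembling:

S = [[5.5, 0.5, 2.75],
 [0.5, 9.8, 5.45],
 [2.75, 5.45, 9.8]]


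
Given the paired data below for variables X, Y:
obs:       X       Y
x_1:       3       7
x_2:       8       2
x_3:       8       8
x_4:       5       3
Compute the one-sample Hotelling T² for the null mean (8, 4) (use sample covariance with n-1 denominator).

Step 1 — sample mean vector:
  mean(X) = (3 + 8 + 8 + 5) / 4 = 24/4 = 6
  mean(Y) = (7 + 2 + 8 + 3) / 4 = 20/4 = 5
  x̄ = (6, 5),  deviation x̄ - mu_0 = (6, 5) - (8, 4) = (-2, 1).

Step 2 — sample covariance matrix, S[i,j] = (1/(n-1)) · Σ_k (x_{k,i} - mean_i) · (x_{k,j} - mean_j), divisor n-1 = 3:
  S[X,X] = ((-3)·(-3) + (2)·(2) + (2)·(2) + (-1)·(-1)) / 3 = 18/3 = 6
  S[X,Y] = ((-3)·(2) + (2)·(-3) + (2)·(3) + (-1)·(-2)) / 3 = -4/3 = -1.3333
  S[Y,Y] = ((2)·(2) + (-3)·(-3) + (3)·(3) + (-2)·(-2)) / 3 = 26/3 = 8.6667
  S = [[6, -1.3333],
 [-1.3333, 8.6667]].

Step 3 — invert S. det(S) = 6·8.6667 - (-1.3333)² = 50.2222.
  S^{-1} = (1/det) · [[d, -b], [-b, a]] = [[0.1726, 0.0265],
 [0.0265, 0.1195]].

Step 4 — quadratic form (x̄ - mu_0)^T · S^{-1} · (x̄ - mu_0):
  S^{-1} · (x̄ - mu_0) = (-0.3186, 0.0664),
  (x̄ - mu_0)^T · [...] = (-2)·(-0.3186) + (1)·(0.0664) = 0.7035.

Step 5 — scale by n: T² = 4 · 0.7035 = 2.8142.

T² ≈ 2.8142


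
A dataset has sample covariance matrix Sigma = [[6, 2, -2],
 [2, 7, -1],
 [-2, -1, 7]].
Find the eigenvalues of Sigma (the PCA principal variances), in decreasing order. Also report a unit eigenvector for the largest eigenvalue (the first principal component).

Step 1 — characteristic polynomial p(λ) = det(λI - Sigma) = λ³ - tr·λ² + c_1·λ - det, where tr = trace, c_1 = sum of the principal 2×2 minors, det = det(Sigma):
  tr = 6 + 7 + 7 = 20,
  c_1 = (6·7 - (2)²) + (6·7 - (-2)²) + (7·7 - (-1)²) = 38 + 38 + 48 = 124,
  det = 6·(7·7 - (-1)²) - (2)·((2)·7 - (-1)·(-2)) + (-2)·((2)·(-1) - 7·(-2)) = 6·(48) - (2)·(12) + (-2)·(12) = 240.
  So p(λ) = λ³ - 20λ² + 124λ - 240.
Step 2 — look for an integer root (rational root theorem: any rational root is an integer divisor of 240). Testing λ = 4:
  p(4) = 64 - 320 + 496 - 240 = 0  ✓
  Dividing out (λ - 4): p(λ) = (λ - 4)(λ² - 16λ + 60).
Step 3 — remaining eigenvalues from the quadratic λ² - 16λ + 60 = 0:
  Δ = 16² - 4·60 = 256 - 240 = 16,  λ = (16 ± √16)/2 = (16 ± 4)/2 = 10 or 6.
  Sorted: λ_1 = 10,  λ_2 = 6,  λ_3 = 4  (check: sum = 20 = tr ✓).

Step 4 — unit eigenvector for λ_1 = 10: v spans the null space of (Sigma - λ_1 I), whose rows are
  r_1 = (-4, 2, -2),  r_2 = (2, -3, -1),  r_3 = (-2, -1, -3).
  v is orthogonal to every row, so take v ∝ r_1 × r_2 = ((2)·(-1) - (-2)·(-3), (-2)·(2) - (-4)·(-1), (-4)·(-3) - (2)·(2)) = (-8, -8, 8).
  Rescale (divide by 8; multiply by -1 so the first nonzero entry is positive): u = (1, 1, -1).
  ||u|| = √((1)² + (1)² + (-1)²) = √(3) ≈ 1.7321,  v_1 = u/||u|| ≈ (0.5774, 0.5774, -0.5774) (||v_1|| = 1).

λ_1 = 10,  λ_2 = 6,  λ_3 = 4;  v_1 ≈ (0.5774, 0.5774, -0.5774)


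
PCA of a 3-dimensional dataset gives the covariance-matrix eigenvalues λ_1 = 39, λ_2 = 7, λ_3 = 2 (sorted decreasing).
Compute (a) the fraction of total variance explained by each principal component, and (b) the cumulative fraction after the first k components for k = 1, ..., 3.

Step 1 — total variance = trace(Sigma) = Σ λ_i = 39 + 7 + 2 = 48.

Step 2 — fraction explained by component i = λ_i / Σ λ:
  PC1: 39/48 = 0.8125
  PC2: 7/48 = 0.1458
  PC3: 2/48 = 0.0417

Step 3 — cumulative fraction after k components = (λ_1 + ... + λ_k) / Σ λ:
  k = 1: 39/48 = 0.8125
  k = 2: (39 + 7)/48 = 46/48 = 0.9583
  k = 3: (39 + 7 + 2)/48 = 48/48 = 1

Summary (fraction, with percent):

explained: PC1 0.8125 (81.25%), PC2 0.1458 (14.58%), PC3 0.0417 (4.17%);  cumulative: 0.8125, 0.9583, 1


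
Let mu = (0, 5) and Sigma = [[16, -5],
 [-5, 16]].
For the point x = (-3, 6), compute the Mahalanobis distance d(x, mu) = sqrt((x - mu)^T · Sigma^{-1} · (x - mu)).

Step 1 — centre the observation: (x - mu) = (-3, 1).

Step 2 — invert Sigma. det(Sigma) = 16·16 - (-5)² = 231.
  Sigma^{-1} = (1/det) · [[d, -b], [-b, a]] = [[0.0693, 0.0216],
 [0.0216, 0.0693]].

Step 3 — form the quadratic (x - mu)^T · Sigma^{-1} · (x - mu):
  Sigma^{-1} · (x - mu) = (-0.1861, 0.0043).
  (x - mu)^T · [Sigma^{-1} · (x - mu)] = (-3)·(-0.1861) + (1)·(0.0043) = 0.5628.

Step 4 — take square root: d = √(0.5628) ≈ 0.7502.

d(x, mu) = √(0.5628) ≈ 0.7502


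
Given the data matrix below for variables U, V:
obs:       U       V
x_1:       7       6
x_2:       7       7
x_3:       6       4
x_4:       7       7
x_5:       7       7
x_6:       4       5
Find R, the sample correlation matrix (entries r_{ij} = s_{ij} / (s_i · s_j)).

Step 1 — column means:
  mean(U) = (7 + 7 + 6 + 7 + 7 + 4) / 6 = 38/6 = 6.3333
  mean(V) = (6 + 7 + 4 + 7 + 7 + 5) / 6 = 36/6 = 6

Step 2 — sample variances and covariances s[i,j] = (1/(n-1)) · Σ_k (x_{k,i} - mean_i) · (x_{k,j} - mean_j), with n-1 = 5:
  s[U,U] = ((0.6667)·(0.6667) + (0.6667)·(0.6667) + (-0.3333)·(-0.3333) + (0.6667)·(0.6667) + (0.6667)·(0.6667) + (-2.3333)·(-2.3333)) / 5 = 7.3333/5 = 1.4667
  s[U,V] = ((0.6667)·(0) + (0.6667)·(1) + (-0.3333)·(-2) + (0.6667)·(1) + (0.6667)·(1) + (-2.3333)·(-1)) / 5 = 5/5 = 1
  s[V,V] = ((0)·(0) + (1)·(1) + (-2)·(-2) + (1)·(1) + (1)·(1) + (-1)·(-1)) / 5 = 8/5 = 1.6
  Sample standard deviations s_i = √(s[i,i]):
  s(U) = √(1.4667) = 1.2111
  s(V) = √(1.6) = 1.2649

Step 3 — r_{ij} = s_{ij} / (s_i · s_j):
  r[U,U] = 1 (diagonal).
  r[U,V] = 1 / (1.2111 · 1.2649) = 1 / 1.5319 = 0.6528
  r[V,V] = 1 (diagonal).

R is symmetric with unit diagonal. Assembling:

R = [[1, 0.6528],
 [0.6528, 1]]


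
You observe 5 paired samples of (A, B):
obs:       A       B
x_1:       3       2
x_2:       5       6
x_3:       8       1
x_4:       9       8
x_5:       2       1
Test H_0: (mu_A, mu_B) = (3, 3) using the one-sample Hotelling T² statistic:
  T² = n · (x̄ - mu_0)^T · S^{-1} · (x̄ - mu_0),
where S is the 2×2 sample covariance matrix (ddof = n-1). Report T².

Step 1 — sample mean vector:
  mean(A) = (3 + 5 + 8 + 9 + 2) / 5 = 27/5 = 5.4
  mean(B) = (2 + 6 + 1 + 8 + 1) / 5 = 18/5 = 3.6
  x̄ = (5.4, 3.6),  deviation x̄ - mu_0 = (5.4, 3.6) - (3, 3) = (2.4, 0.6).

Step 2 — sample covariance matrix, S[i,j] = (1/(n-1)) · Σ_k (x_{k,i} - mean_i) · (x_{k,j} - mean_j), divisor n-1 = 4:
  S[A,A] = ((-2.4)·(-2.4) + (-0.4)·(-0.4) + (2.6)·(2.6) + (3.6)·(3.6) + (-3.4)·(-3.4)) / 4 = 37.2/4 = 9.3
  S[A,B] = ((-2.4)·(-1.6) + (-0.4)·(2.4) + (2.6)·(-2.6) + (3.6)·(4.4) + (-3.4)·(-2.6)) / 4 = 20.8/4 = 5.2
  S[B,B] = ((-1.6)·(-1.6) + (2.4)·(2.4) + (-2.6)·(-2.6) + (4.4)·(4.4) + (-2.6)·(-2.6)) / 4 = 41.2/4 = 10.3
  S = [[9.3, 5.2],
 [5.2, 10.3]].

Step 3 — invert S. det(S) = 9.3·10.3 - (5.2)² = 68.75.
  S^{-1} = (1/det) · [[d, -b], [-b, a]] = [[0.1498, -0.0756],
 [-0.0756, 0.1353]].

Step 4 — quadratic form (x̄ - mu_0)^T · S^{-1} · (x̄ - mu_0):
  S^{-1} · (x̄ - mu_0) = (0.3142, -0.1004),
  (x̄ - mu_0)^T · [...] = (2.4)·(0.3142) + (0.6)·(-0.1004) = 0.6938.

Step 5 — scale by n: T² = 5 · 0.6938 = 3.4691.

T² ≈ 3.4691


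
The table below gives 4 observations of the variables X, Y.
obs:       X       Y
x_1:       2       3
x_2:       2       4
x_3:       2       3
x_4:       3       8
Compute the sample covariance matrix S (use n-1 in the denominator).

Step 1 — column means:
  mean(X) = (2 + 2 + 2 + 3) / 4 = 9/4 = 2.25
  mean(Y) = (3 + 4 + 3 + 8) / 4 = 18/4 = 4.5

Step 2 — sample covariance S[i,j] = (1/(n-1)) · Σ_k (x_{k,i} - mean_i) · (x_{k,j} - mean_j), with n-1 = 3.
  S[X,X] = ((-0.25)·(-0.25) + (-0.25)·(-0.25) + (-0.25)·(-0.25) + (0.75)·(0.75)) / 3 = 0.75/3 = 0.25
  S[X,Y] = ((-0.25)·(-1.5) + (-0.25)·(-0.5) + (-0.25)·(-1.5) + (0.75)·(3.5)) / 3 = 3.5/3 = 1.1667
  S[Y,Y] = ((-1.5)·(-1.5) + (-0.5)·(-0.5) + (-1.5)·(-1.5) + (3.5)·(3.5)) / 3 = 17/3 = 5.6667

S is symmetric (S[j,i] = S[i,j]). Assembling:

S = [[0.25, 1.1667],
 [1.1667, 5.6667]]


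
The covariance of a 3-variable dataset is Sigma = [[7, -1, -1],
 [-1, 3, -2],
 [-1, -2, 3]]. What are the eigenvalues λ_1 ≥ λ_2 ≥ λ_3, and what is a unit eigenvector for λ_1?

Step 1 — characteristic polynomial p(λ) = det(λI - Sigma) = λ³ - tr·λ² + c_1·λ - det, where tr = trace, c_1 = sum of the principal 2×2 minors, det = det(Sigma):
  tr = 7 + 3 + 3 = 13,
  c_1 = (7·3 - (-1)²) + (7·3 - (-1)²) + (3·3 - (-2)²) = 20 + 20 + 5 = 45,
  det = 7·(3·3 - (-2)²) - (-1)·((-1)·3 - (-2)·(-1)) + (-1)·((-1)·(-2) - 3·(-1)) = 7·(5) - (-1)·(-5) + (-1)·(5) = 25.
  So p(λ) = λ³ - 13λ² + 45λ - 25.
Step 2 — look for an integer root (rational root theorem: any rational root is an integer divisor of 25). Testing λ = 5:
  p(5) = 125 - 325 + 225 - 25 = 0  ✓
  Dividing out (λ - 5): p(λ) = (λ - 5)(λ² - 8λ + 5).
Step 3 — remaining eigenvalues from the quadratic λ² - 8λ + 5 = 0:
  Δ = 8² - 4·5 = 64 - 20 = 44,  λ = (8 ± √44)/2 = (8 ± 6.6332)/2 ≈ 7.3166 or 0.6834.
  Sorted: λ_1 = 7.3166,  λ_2 = 5,  λ_3 = 0.6834  (check: sum = 13 = tr ✓).

Step 4 — unit eigenvector for λ_1 ≈ 7.3166: v spans the null space of (Sigma - λ_1 I), whose rows are
  r_1 = (-0.3166, -1, -1),  r_2 = (-1, -4.3166, -2),  r_3 = (-1, -2, -4.3166).
  v is orthogonal to every row, so take v ∝ r_1 × r_2 = ((-1)·(-2) - (-1)·(-4.3166), (-1)·(-1) - (-0.3166)·(-2), (-0.3166)·(-4.3166) - (-1)·(-1)) ≈ (-2.3166, 0.3668, 0.3668).
  Rescale (multiply by -1 so the first nonzero entry is positive): u = (2.3166, -0.3668, -0.3668).
  ||u|| = √((2.3166)² + (-0.3668)² + (-0.3668)²) = √(5.6358) ≈ 2.374,  v_1 = u/||u|| ≈ (0.9758, -0.1545, -0.1545) (||v_1|| = 1).

λ_1 = 7.3166,  λ_2 = 5,  λ_3 = 0.6834;  v_1 ≈ (0.9758, -0.1545, -0.1545)


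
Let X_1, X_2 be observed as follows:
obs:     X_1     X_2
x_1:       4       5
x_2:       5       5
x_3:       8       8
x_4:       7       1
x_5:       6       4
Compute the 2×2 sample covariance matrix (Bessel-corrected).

Step 1 — column means:
  mean(X_1) = (4 + 5 + 8 + 7 + 6) / 5 = 30/5 = 6
  mean(X_2) = (5 + 5 + 8 + 1 + 4) / 5 = 23/5 = 4.6

Step 2 — sample covariance S[i,j] = (1/(n-1)) · Σ_k (x_{k,i} - mean_i) · (x_{k,j} - mean_j), with n-1 = 4.
  S[X_1,X_1] = ((-2)·(-2) + (-1)·(-1) + (2)·(2) + (1)·(1) + (0)·(0)) / 4 = 10/4 = 2.5
  S[X_1,X_2] = ((-2)·(0.4) + (-1)·(0.4) + (2)·(3.4) + (1)·(-3.6) + (0)·(-0.6)) / 4 = 2/4 = 0.5
  S[X_2,X_2] = ((0.4)·(0.4) + (0.4)·(0.4) + (3.4)·(3.4) + (-3.6)·(-3.6) + (-0.6)·(-0.6)) / 4 = 25.2/4 = 6.3

S is symmetric (S[j,i] = S[i,j]). Assembling:

S = [[2.5, 0.5],
 [0.5, 6.3]]


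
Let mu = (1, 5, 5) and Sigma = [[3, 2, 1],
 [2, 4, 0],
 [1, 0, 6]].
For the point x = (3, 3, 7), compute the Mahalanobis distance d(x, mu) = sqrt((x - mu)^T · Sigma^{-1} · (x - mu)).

Step 1 — centre the observation: (x - mu) = (2, -2, 2).

Step 2 — invert Sigma (cofactor / det for 3×3, or solve directly):
  Sigma^{-1} = [[0.5455, -0.2727, -0.0909],
 [-0.2727, 0.3864, 0.0455],
 [-0.0909, 0.0455, 0.1818]].

Step 3 — form the quadratic (x - mu)^T · Sigma^{-1} · (x - mu):
  Sigma^{-1} · (x - mu) = (1.4545, -1.2273, 0.0909).
  (x - mu)^T · [Sigma^{-1} · (x - mu)] = (2)·(1.4545) + (-2)·(-1.2273) + (2)·(0.0909) = 5.5455.

Step 4 — take square root: d = √(5.5455) ≈ 2.3549.

d(x, mu) = √(5.5455) ≈ 2.3549


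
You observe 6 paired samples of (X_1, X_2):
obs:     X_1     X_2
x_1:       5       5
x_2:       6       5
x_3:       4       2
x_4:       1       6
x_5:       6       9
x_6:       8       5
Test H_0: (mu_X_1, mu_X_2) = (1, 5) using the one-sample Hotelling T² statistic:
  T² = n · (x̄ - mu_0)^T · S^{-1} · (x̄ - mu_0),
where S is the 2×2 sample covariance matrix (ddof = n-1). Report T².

Step 1 — sample mean vector:
  mean(X_1) = (5 + 6 + 4 + 1 + 6 + 8) / 6 = 30/6 = 5
  mean(X_2) = (5 + 5 + 2 + 6 + 9 + 5) / 6 = 32/6 = 5.3333
  x̄ = (5, 5.3333),  deviation x̄ - mu_0 = (5, 5.3333) - (1, 5) = (4, 0.3333).

Step 2 — sample covariance matrix, S[i,j] = (1/(n-1)) · Σ_k (x_{k,i} - mean_i) · (x_{k,j} - mean_j), divisor n-1 = 5:
  S[X_1,X_1] = ((0)·(0) + (1)·(1) + (-1)·(-1) + (-4)·(-4) + (1)·(1) + (3)·(3)) / 5 = 28/5 = 5.6
  S[X_1,X_2] = ((0)·(-0.3333) + (1)·(-0.3333) + (-1)·(-3.3333) + (-4)·(0.6667) + (1)·(3.6667) + (3)·(-0.3333)) / 5 = 3/5 = 0.6
  S[X_2,X_2] = ((-0.3333)·(-0.3333) + (-0.3333)·(-0.3333) + (-3.3333)·(-3.3333) + (0.6667)·(0.6667) + (3.6667)·(3.6667) + (-0.3333)·(-0.3333)) / 5 = 25.3333/5 = 5.0667
  S = [[5.6, 0.6],
 [0.6, 5.0667]].

Step 3 — invert S. det(S) = 5.6·5.0667 - (0.6)² = 28.0133.
  S^{-1} = (1/det) · [[d, -b], [-b, a]] = [[0.1809, -0.0214],
 [-0.0214, 0.1999]].

Step 4 — quadratic form (x̄ - mu_0)^T · S^{-1} · (x̄ - mu_0):
  S^{-1} · (x̄ - mu_0) = (0.7163, -0.019),
  (x̄ - mu_0)^T · [...] = (4)·(0.7163) + (0.3333)·(-0.019) = 2.859.

Step 5 — scale by n: T² = 6 · 2.859 = 17.1537.

T² ≈ 17.1537


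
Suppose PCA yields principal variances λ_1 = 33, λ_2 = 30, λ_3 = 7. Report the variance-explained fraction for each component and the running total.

Step 1 — total variance = trace(Sigma) = Σ λ_i = 33 + 30 + 7 = 70.

Step 2 — fraction explained by component i = λ_i / Σ λ:
  PC1: 33/70 = 0.4714
  PC2: 30/70 = 0.4286
  PC3: 7/70 = 0.1

Step 3 — cumulative fraction after k components = (λ_1 + ... + λ_k) / Σ λ:
  k = 1: 33/70 = 0.4714
  k = 2: (33 + 30)/70 = 63/70 = 0.9
  k = 3: (33 + 30 + 7)/70 = 70/70 = 1

Summary (fraction, with percent):

explained: PC1 0.4714 (47.14%), PC2 0.4286 (42.86%), PC3 0.1 (10%);  cumulative: 0.4714, 0.9, 1


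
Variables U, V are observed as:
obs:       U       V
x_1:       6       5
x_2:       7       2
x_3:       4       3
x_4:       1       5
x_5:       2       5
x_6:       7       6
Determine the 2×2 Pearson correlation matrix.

Step 1 — column means:
  mean(U) = (6 + 7 + 4 + 1 + 2 + 7) / 6 = 27/6 = 4.5
  mean(V) = (5 + 2 + 3 + 5 + 5 + 6) / 6 = 26/6 = 4.3333

Step 2 — sample variances and covariances s[i,j] = (1/(n-1)) · Σ_k (x_{k,i} - mean_i) · (x_{k,j} - mean_j), with n-1 = 5:
  s[U,U] = ((1.5)·(1.5) + (2.5)·(2.5) + (-0.5)·(-0.5) + (-3.5)·(-3.5) + (-2.5)·(-2.5) + (2.5)·(2.5)) / 5 = 33.5/5 = 6.7
  s[U,V] = ((1.5)·(0.6667) + (2.5)·(-2.3333) + (-0.5)·(-1.3333) + (-3.5)·(0.6667) + (-2.5)·(0.6667) + (2.5)·(1.6667)) / 5 = -4/5 = -0.8
  s[V,V] = ((0.6667)·(0.6667) + (-2.3333)·(-2.3333) + (-1.3333)·(-1.3333) + (0.6667)·(0.6667) + (0.6667)·(0.6667) + (1.6667)·(1.6667)) / 5 = 11.3333/5 = 2.2667
  Sample standard deviations s_i = √(s[i,i]):
  s(U) = √(6.7) = 2.5884
  s(V) = √(2.2667) = 1.5055

Step 3 — r_{ij} = s_{ij} / (s_i · s_j):
  r[U,U] = 1 (diagonal).
  r[U,V] = -0.8 / (2.5884 · 1.5055) = -0.8 / 3.897 = -0.2053
  r[V,V] = 1 (diagonal).

R is symmetric with unit diagonal. Assembling:

R = [[1, -0.2053],
 [-0.2053, 1]]


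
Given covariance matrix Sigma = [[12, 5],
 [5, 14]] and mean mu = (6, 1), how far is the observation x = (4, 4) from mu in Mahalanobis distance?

Step 1 — centre the observation: (x - mu) = (-2, 3).

Step 2 — invert Sigma. det(Sigma) = 12·14 - (5)² = 143.
  Sigma^{-1} = (1/det) · [[d, -b], [-b, a]] = [[0.0979, -0.035],
 [-0.035, 0.0839]].

Step 3 — form the quadratic (x - mu)^T · Sigma^{-1} · (x - mu):
  Sigma^{-1} · (x - mu) = (-0.3007, 0.3217).
  (x - mu)^T · [Sigma^{-1} · (x - mu)] = (-2)·(-0.3007) + (3)·(0.3217) = 1.5664.

Step 4 — take square root: d = √(1.5664) ≈ 1.2516.

d(x, mu) = √(1.5664) ≈ 1.2516


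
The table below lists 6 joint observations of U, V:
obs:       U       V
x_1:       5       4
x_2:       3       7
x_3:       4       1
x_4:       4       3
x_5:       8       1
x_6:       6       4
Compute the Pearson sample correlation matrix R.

Step 1 — column means:
  mean(U) = (5 + 3 + 4 + 4 + 8 + 6) / 6 = 30/6 = 5
  mean(V) = (4 + 7 + 1 + 3 + 1 + 4) / 6 = 20/6 = 3.3333

Step 2 — sample variances and covariances s[i,j] = (1/(n-1)) · Σ_k (x_{k,i} - mean_i) · (x_{k,j} - mean_j), with n-1 = 5:
  s[U,U] = ((0)·(0) + (-2)·(-2) + (-1)·(-1) + (-1)·(-1) + (3)·(3) + (1)·(1)) / 5 = 16/5 = 3.2
  s[U,V] = ((0)·(0.6667) + (-2)·(3.6667) + (-1)·(-2.3333) + (-1)·(-0.3333) + (3)·(-2.3333) + (1)·(0.6667)) / 5 = -11/5 = -2.2
  s[V,V] = ((0.6667)·(0.6667) + (3.6667)·(3.6667) + (-2.3333)·(-2.3333) + (-0.3333)·(-0.3333) + (-2.3333)·(-2.3333) + (0.6667)·(0.6667)) / 5 = 25.3333/5 = 5.0667
  Sample standard deviations s_i = √(s[i,i]):
  s(U) = √(3.2) = 1.7889
  s(V) = √(5.0667) = 2.2509

Step 3 — r_{ij} = s_{ij} / (s_i · s_j):
  r[U,U] = 1 (diagonal).
  r[U,V] = -2.2 / (1.7889 · 2.2509) = -2.2 / 4.0266 = -0.5464
  r[V,V] = 1 (diagonal).

R is symmetric with unit diagonal. Assembling:

R = [[1, -0.5464],
 [-0.5464, 1]]


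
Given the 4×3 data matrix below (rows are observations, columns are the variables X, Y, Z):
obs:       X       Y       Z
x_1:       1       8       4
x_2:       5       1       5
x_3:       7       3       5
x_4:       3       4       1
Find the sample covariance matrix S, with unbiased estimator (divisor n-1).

Step 1 — column means:
  mean(X) = (1 + 5 + 7 + 3) / 4 = 16/4 = 4
  mean(Y) = (8 + 1 + 3 + 4) / 4 = 16/4 = 4
  mean(Z) = (4 + 5 + 5 + 1) / 4 = 15/4 = 3.75

Step 2 — sample covariance S[i,j] = (1/(n-1)) · Σ_k (x_{k,i} - mean_i) · (x_{k,j} - mean_j), with n-1 = 3.
  S[X,X] = ((-3)·(-3) + (1)·(1) + (3)·(3) + (-1)·(-1)) / 3 = 20/3 = 6.6667
  S[X,Y] = ((-3)·(4) + (1)·(-3) + (3)·(-1) + (-1)·(0)) / 3 = -18/3 = -6
  S[X,Z] = ((-3)·(0.25) + (1)·(1.25) + (3)·(1.25) + (-1)·(-2.75)) / 3 = 7/3 = 2.3333
  S[Y,Y] = ((4)·(4) + (-3)·(-3) + (-1)·(-1) + (0)·(0)) / 3 = 26/3 = 8.6667
  S[Y,Z] = ((4)·(0.25) + (-3)·(1.25) + (-1)·(1.25) + (0)·(-2.75)) / 3 = -4/3 = -1.3333
  S[Z,Z] = ((0.25)·(0.25) + (1.25)·(1.25) + (1.25)·(1.25) + (-2.75)·(-2.75)) / 3 = 10.75/3 = 3.5833

S is symmetric (S[j,i] = S[i,j]). Assembling:

S = [[6.6667, -6, 2.3333],
 [-6, 8.6667, -1.3333],
 [2.3333, -1.3333, 3.5833]]


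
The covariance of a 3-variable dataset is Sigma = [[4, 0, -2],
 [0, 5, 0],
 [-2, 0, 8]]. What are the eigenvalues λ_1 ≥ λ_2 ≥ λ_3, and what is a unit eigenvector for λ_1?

Step 1 — characteristic polynomial p(λ) = det(λI - Sigma) = λ³ - tr·λ² + c_1·λ - det, where tr = trace, c_1 = sum of the principal 2×2 minors, det = det(Sigma):
  tr = 4 + 5 + 8 = 17,
  c_1 = (4·5 - (0)²) + (4·8 - (-2)²) + (5·8 - (0)²) = 20 + 28 + 40 = 88,
  det = 4·(5·8 - (0)²) - (0)·((0)·8 - (0)·(-2)) + (-2)·((0)·(0) - 5·(-2)) = 4·(40) - (0)·(0) + (-2)·(10) = 140.
  So p(λ) = λ³ - 17λ² + 88λ - 140.
Step 2 — look for an integer root (rational root theorem: any rational root is an integer divisor of 140). Testing λ = 5:
  p(5) = 125 - 425 + 440 - 140 = 0  ✓
  Dividing out (λ - 5): p(λ) = (λ - 5)(λ² - 12λ + 28).
Step 3 — remaining eigenvalues from the quadratic λ² - 12λ + 28 = 0:
  Δ = 12² - 4·28 = 144 - 112 = 32,  λ = (12 ± √32)/2 = (12 ± 5.6569)/2 ≈ 8.8284 or 3.1716.
  Sorted: λ_1 = 8.8284,  λ_2 = 5,  λ_3 = 3.1716  (check: sum = 17 = tr ✓).

Step 4 — unit eigenvector for λ_1 ≈ 8.8284: v spans the null space of (Sigma - λ_1 I), whose rows are
  r_1 = (-4.8284, 0, -2),  r_2 = (0, -3.8284, 0),  r_3 = (-2, 0, -0.8284).
  v is orthogonal to every row, so take v ∝ r_1 × r_2 = ((0)·(0) - (-2)·(-3.8284), (-2)·(0) - (-4.8284)·(0), (-4.8284)·(-3.8284) - (0)·(0)) ≈ (-7.6569, 0, 18.4853).
  Rescale (multiply by -1 so the first nonzero entry is positive): u = (7.6569, 0, -18.4853).
  ||u|| = √((7.6569)² + (0)² + (-18.4853)²) = √(400.333) ≈ 20.0083,  v_1 = u/||u|| ≈ (0.3827, 0, -0.9239) (||v_1|| = 1).

λ_1 = 8.8284,  λ_2 = 5,  λ_3 = 3.1716;  v_1 ≈ (0.3827, 0, -0.9239)


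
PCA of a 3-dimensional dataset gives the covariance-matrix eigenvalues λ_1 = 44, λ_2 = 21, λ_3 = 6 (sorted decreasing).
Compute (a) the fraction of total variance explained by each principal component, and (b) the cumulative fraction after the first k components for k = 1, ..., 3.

Step 1 — total variance = trace(Sigma) = Σ λ_i = 44 + 21 + 6 = 71.

Step 2 — fraction explained by component i = λ_i / Σ λ:
  PC1: 44/71 = 0.6197
  PC2: 21/71 = 0.2958
  PC3: 6/71 = 0.0845

Step 3 — cumulative fraction after k components = (λ_1 + ... + λ_k) / Σ λ:
  k = 1: 44/71 = 0.6197
  k = 2: (44 + 21)/71 = 65/71 = 0.9155
  k = 3: (44 + 21 + 6)/71 = 71/71 = 1

Summary (fraction, with percent):

explained: PC1 0.6197 (61.97%), PC2 0.2958 (29.58%), PC3 0.0845 (8.45%);  cumulative: 0.6197, 0.9155, 1


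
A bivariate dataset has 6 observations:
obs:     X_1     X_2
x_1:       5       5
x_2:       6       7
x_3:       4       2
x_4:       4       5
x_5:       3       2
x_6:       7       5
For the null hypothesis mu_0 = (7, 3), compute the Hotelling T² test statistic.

Step 1 — sample mean vector:
  mean(X_1) = (5 + 6 + 4 + 4 + 3 + 7) / 6 = 29/6 = 4.8333
  mean(X_2) = (5 + 7 + 2 + 5 + 2 + 5) / 6 = 26/6 = 4.3333
  x̄ = (4.8333, 4.3333),  deviation x̄ - mu_0 = (4.8333, 4.3333) - (7, 3) = (-2.1667, 1.3333).

Step 2 — sample covariance matrix, S[i,j] = (1/(n-1)) · Σ_k (x_{k,i} - mean_i) · (x_{k,j} - mean_j), divisor n-1 = 5:
  S[X_1,X_1] = ((0.1667)·(0.1667) + (1.1667)·(1.1667) + (-0.8333)·(-0.8333) + (-0.8333)·(-0.8333) + (-1.8333)·(-1.8333) + (2.1667)·(2.1667)) / 5 = 10.8333/5 = 2.1667
  S[X_1,X_2] = ((0.1667)·(0.6667) + (1.1667)·(2.6667) + (-0.8333)·(-2.3333) + (-0.8333)·(0.6667) + (-1.8333)·(-2.3333) + (2.1667)·(0.6667)) / 5 = 10.3333/5 = 2.0667
  S[X_2,X_2] = ((0.6667)·(0.6667) + (2.6667)·(2.6667) + (-2.3333)·(-2.3333) + (0.6667)·(0.6667) + (-2.3333)·(-2.3333) + (0.6667)·(0.6667)) / 5 = 19.3333/5 = 3.8667
  S = [[2.1667, 2.0667],
 [2.0667, 3.8667]].

Step 3 — invert S. det(S) = 2.1667·3.8667 - (2.0667)² = 4.1067.
  S^{-1} = (1/det) · [[d, -b], [-b, a]] = [[0.9416, -0.5032],
 [-0.5032, 0.5276]].

Step 4 — quadratic form (x̄ - mu_0)^T · S^{-1} · (x̄ - mu_0):
  S^{-1} · (x̄ - mu_0) = (-2.711, 1.7938),
  (x̄ - mu_0)^T · [...] = (-2.1667)·(-2.711) + (1.3333)·(1.7938) = 8.2657.

Step 5 — scale by n: T² = 6 · 8.2657 = 49.5942.

T² ≈ 49.5942


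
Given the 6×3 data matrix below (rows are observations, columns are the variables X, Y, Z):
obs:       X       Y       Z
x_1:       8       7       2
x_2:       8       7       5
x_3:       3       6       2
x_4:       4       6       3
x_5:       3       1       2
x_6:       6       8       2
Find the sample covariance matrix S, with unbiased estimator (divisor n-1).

Step 1 — column means:
  mean(X) = (8 + 8 + 3 + 4 + 3 + 6) / 6 = 32/6 = 5.3333
  mean(Y) = (7 + 7 + 6 + 6 + 1 + 8) / 6 = 35/6 = 5.8333
  mean(Z) = (2 + 5 + 2 + 3 + 2 + 2) / 6 = 16/6 = 2.6667

Step 2 — sample covariance S[i,j] = (1/(n-1)) · Σ_k (x_{k,i} - mean_i) · (x_{k,j} - mean_j), with n-1 = 5.
  S[X,X] = ((2.6667)·(2.6667) + (2.6667)·(2.6667) + (-2.3333)·(-2.3333) + (-1.3333)·(-1.3333) + (-2.3333)·(-2.3333) + (0.6667)·(0.6667)) / 5 = 27.3333/5 = 5.4667
  S[X,Y] = ((2.6667)·(1.1667) + (2.6667)·(1.1667) + (-2.3333)·(0.1667) + (-1.3333)·(0.1667) + (-2.3333)·(-4.8333) + (0.6667)·(2.1667)) / 5 = 18.3333/5 = 3.6667
  S[X,Z] = ((2.6667)·(-0.6667) + (2.6667)·(2.3333) + (-2.3333)·(-0.6667) + (-1.3333)·(0.3333) + (-2.3333)·(-0.6667) + (0.6667)·(-0.6667)) / 5 = 6.6667/5 = 1.3333
  S[Y,Y] = ((1.1667)·(1.1667) + (1.1667)·(1.1667) + (0.1667)·(0.1667) + (0.1667)·(0.1667) + (-4.8333)·(-4.8333) + (2.1667)·(2.1667)) / 5 = 30.8333/5 = 6.1667
  S[Y,Z] = ((1.1667)·(-0.6667) + (1.1667)·(2.3333) + (0.1667)·(-0.6667) + (0.1667)·(0.3333) + (-4.8333)·(-0.6667) + (2.1667)·(-0.6667)) / 5 = 3.6667/5 = 0.7333
  S[Z,Z] = ((-0.6667)·(-0.6667) + (2.3333)·(2.3333) + (-0.6667)·(-0.6667) + (0.3333)·(0.3333) + (-0.6667)·(-0.6667) + (-0.6667)·(-0.6667)) / 5 = 7.3333/5 = 1.4667

S is symmetric (S[j,i] = S[i,j]). Assembling:

S = [[5.4667, 3.6667, 1.3333],
 [3.6667, 6.1667, 0.7333],
 [1.3333, 0.7333, 1.4667]]


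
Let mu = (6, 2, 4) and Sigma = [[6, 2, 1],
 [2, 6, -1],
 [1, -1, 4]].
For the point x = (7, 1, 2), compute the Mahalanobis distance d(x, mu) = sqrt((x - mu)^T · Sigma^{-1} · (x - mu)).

Step 1 — centre the observation: (x - mu) = (1, -1, -2).

Step 2 — invert Sigma (cofactor / det for 3×3, or solve directly):
  Sigma^{-1} = [[0.2054, -0.0804, -0.0714],
 [-0.0804, 0.2054, 0.0714],
 [-0.0714, 0.0714, 0.2857]].

Step 3 — form the quadratic (x - mu)^T · Sigma^{-1} · (x - mu):
  Sigma^{-1} · (x - mu) = (0.4286, -0.4286, -0.7143).
  (x - mu)^T · [Sigma^{-1} · (x - mu)] = (1)·(0.4286) + (-1)·(-0.4286) + (-2)·(-0.7143) = 2.2857.

Step 4 — take square root: d = √(2.2857) ≈ 1.5119.

d(x, mu) = √(2.2857) ≈ 1.5119
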